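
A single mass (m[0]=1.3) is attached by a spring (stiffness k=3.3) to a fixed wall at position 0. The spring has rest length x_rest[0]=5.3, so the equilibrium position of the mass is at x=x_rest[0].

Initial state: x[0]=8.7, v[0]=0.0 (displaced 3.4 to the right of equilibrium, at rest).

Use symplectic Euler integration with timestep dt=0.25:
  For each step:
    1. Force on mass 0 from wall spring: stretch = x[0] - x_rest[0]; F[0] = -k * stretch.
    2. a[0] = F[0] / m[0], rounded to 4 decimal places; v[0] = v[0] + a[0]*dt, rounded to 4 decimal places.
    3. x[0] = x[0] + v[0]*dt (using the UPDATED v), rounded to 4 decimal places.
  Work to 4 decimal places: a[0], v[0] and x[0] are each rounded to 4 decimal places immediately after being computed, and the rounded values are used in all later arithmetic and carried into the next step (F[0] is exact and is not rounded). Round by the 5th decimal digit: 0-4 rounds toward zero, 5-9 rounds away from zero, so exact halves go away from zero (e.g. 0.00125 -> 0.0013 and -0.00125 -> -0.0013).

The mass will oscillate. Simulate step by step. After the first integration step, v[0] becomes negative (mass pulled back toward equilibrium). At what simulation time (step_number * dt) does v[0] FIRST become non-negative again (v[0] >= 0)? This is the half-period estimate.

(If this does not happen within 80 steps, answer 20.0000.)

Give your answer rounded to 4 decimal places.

Answer: 2.0000

Derivation:
Step 0: x=[8.7000] v=[0.0000]
Step 1: x=[8.1606] v=[-2.1577]
Step 2: x=[7.1673] v=[-3.9731]
Step 3: x=[5.8778] v=[-5.1581]
Step 4: x=[4.4966] v=[-5.5248]
Step 5: x=[3.2429] v=[-5.0150]
Step 6: x=[2.3155] v=[-3.7095]
Step 7: x=[1.8616] v=[-1.8155]
Step 8: x=[1.9533] v=[0.3666]
First v>=0 after going negative at step 8, time=2.0000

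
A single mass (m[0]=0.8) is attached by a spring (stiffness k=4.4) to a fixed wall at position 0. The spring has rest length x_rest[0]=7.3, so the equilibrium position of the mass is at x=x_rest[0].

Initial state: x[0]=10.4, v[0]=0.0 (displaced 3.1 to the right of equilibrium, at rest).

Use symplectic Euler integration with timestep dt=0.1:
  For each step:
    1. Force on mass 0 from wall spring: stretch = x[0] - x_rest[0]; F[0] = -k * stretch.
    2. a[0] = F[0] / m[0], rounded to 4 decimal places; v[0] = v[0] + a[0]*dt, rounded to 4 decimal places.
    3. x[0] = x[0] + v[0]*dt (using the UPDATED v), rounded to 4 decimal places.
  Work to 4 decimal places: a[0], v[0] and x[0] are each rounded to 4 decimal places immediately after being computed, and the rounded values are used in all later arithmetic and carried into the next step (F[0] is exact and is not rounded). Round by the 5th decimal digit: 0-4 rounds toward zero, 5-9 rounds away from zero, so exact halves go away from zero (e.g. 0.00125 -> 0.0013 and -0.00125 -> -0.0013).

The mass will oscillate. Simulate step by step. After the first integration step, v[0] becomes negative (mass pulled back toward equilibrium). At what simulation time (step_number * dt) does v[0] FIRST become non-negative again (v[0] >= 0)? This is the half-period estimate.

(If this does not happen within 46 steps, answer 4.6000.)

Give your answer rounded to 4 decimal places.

Step 0: x=[10.4000] v=[0.0000]
Step 1: x=[10.2295] v=[-1.7050]
Step 2: x=[9.8979] v=[-3.3162]
Step 3: x=[9.4234] v=[-4.7451]
Step 4: x=[8.8321] v=[-5.9130]
Step 5: x=[8.1565] v=[-6.7557]
Step 6: x=[7.4338] v=[-7.2268]
Step 7: x=[6.7038] v=[-7.3004]
Step 8: x=[6.0066] v=[-6.9725]
Step 9: x=[5.3805] v=[-6.2611]
Step 10: x=[4.8600] v=[-5.2054]
Step 11: x=[4.4737] v=[-3.8634]
Step 12: x=[4.2428] v=[-2.3089]
Step 13: x=[4.1801] v=[-0.6274]
Step 14: x=[4.2890] v=[1.0886]
First v>=0 after going negative at step 14, time=1.4000

Answer: 1.4000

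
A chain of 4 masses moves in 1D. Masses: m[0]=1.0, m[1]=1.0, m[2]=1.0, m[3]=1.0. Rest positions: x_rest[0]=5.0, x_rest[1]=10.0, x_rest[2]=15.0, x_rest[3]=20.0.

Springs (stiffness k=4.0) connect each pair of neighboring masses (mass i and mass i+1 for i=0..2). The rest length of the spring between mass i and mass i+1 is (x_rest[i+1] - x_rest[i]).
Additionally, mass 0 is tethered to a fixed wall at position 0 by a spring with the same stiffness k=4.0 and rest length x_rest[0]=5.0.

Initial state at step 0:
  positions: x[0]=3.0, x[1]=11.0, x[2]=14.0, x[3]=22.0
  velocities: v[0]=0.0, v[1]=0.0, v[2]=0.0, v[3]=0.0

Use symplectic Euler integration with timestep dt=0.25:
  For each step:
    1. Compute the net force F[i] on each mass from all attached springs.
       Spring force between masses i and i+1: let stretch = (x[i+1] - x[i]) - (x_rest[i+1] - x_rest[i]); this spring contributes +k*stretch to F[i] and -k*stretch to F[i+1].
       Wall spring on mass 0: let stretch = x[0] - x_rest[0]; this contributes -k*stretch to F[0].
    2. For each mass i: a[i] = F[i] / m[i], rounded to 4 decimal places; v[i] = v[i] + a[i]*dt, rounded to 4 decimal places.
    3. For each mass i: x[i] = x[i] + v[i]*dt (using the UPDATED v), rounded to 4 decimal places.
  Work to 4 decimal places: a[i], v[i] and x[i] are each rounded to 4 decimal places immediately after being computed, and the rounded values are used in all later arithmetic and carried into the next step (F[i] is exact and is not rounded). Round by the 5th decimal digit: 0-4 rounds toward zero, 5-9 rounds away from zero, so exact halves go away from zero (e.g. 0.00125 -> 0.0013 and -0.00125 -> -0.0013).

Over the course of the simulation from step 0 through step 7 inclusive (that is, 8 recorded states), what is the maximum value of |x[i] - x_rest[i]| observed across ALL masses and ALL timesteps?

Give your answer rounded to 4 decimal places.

Answer: 3.0513

Derivation:
Step 0: x=[3.0000 11.0000 14.0000 22.0000] v=[0.0000 0.0000 0.0000 0.0000]
Step 1: x=[4.2500 9.7500 15.2500 21.2500] v=[5.0000 -5.0000 5.0000 -3.0000]
Step 2: x=[5.8125 8.5000 16.6250 20.2500] v=[6.2500 -5.0000 5.5000 -4.0000]
Step 3: x=[6.5938 8.6094 16.8750 19.5938] v=[3.1250 0.4375 1.0000 -2.6250]
Step 4: x=[6.2305 10.2813 15.7383 19.5079] v=[-1.4532 6.6875 -4.5468 -0.3438]
Step 5: x=[5.3223 12.3047 14.1798 19.7296] v=[-3.6329 8.0937 -6.2342 0.8866]
Step 6: x=[4.8291 13.0513 13.5399 19.8138] v=[-1.9728 2.9864 -2.5595 0.3368]
Step 7: x=[5.1842 11.8645 14.3464 19.5795] v=[1.4203 -4.7472 3.2258 -0.9371]
Max displacement = 3.0513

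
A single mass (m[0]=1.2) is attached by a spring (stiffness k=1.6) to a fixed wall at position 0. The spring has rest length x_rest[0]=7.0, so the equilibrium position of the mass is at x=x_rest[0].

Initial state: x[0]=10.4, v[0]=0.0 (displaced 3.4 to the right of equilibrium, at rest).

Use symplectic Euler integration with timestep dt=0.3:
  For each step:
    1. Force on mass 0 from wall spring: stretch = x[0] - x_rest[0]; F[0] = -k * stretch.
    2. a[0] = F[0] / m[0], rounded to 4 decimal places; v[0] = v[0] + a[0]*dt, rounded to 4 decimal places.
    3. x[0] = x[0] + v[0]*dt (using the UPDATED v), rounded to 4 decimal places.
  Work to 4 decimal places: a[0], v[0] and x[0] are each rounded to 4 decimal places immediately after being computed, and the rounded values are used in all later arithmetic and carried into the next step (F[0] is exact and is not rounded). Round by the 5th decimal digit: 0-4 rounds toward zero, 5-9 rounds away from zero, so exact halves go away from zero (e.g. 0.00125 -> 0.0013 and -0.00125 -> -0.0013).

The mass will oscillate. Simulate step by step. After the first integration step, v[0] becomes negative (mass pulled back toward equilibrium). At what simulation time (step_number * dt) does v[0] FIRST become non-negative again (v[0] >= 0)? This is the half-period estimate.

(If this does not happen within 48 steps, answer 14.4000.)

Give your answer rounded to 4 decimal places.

Step 0: x=[10.4000] v=[0.0000]
Step 1: x=[9.9920] v=[-1.3600]
Step 2: x=[9.2250] v=[-2.5568]
Step 3: x=[8.1910] v=[-3.4468]
Step 4: x=[7.0140] v=[-3.9232]
Step 5: x=[5.8354] v=[-3.9288]
Step 6: x=[4.7965] v=[-3.4630]
Step 7: x=[4.0220] v=[-2.5816]
Step 8: x=[3.6049] v=[-1.3904]
Step 9: x=[3.5952] v=[-0.0324]
Step 10: x=[3.9941] v=[1.3295]
First v>=0 after going negative at step 10, time=3.0000

Answer: 3.0000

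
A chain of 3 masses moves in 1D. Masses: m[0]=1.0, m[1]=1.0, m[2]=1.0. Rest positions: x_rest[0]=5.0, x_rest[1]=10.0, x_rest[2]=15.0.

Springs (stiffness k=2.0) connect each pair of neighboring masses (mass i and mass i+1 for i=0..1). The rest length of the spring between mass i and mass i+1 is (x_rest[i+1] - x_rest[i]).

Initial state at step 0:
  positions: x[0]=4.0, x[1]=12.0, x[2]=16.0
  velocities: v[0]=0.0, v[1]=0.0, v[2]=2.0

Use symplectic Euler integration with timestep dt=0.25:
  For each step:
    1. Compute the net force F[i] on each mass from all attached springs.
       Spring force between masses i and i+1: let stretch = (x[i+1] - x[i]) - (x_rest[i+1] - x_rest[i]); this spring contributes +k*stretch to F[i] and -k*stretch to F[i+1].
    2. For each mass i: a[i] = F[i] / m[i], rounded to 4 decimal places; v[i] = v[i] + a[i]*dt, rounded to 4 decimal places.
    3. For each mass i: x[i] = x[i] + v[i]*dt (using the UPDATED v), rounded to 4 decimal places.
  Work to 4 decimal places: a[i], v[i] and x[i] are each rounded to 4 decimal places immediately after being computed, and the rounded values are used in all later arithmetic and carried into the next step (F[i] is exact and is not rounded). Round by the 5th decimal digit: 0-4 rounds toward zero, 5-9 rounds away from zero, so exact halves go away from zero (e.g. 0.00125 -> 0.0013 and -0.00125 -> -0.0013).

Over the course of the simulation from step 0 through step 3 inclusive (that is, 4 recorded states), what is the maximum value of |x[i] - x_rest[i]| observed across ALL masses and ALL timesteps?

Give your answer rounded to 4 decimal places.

Step 0: x=[4.0000 12.0000 16.0000] v=[0.0000 0.0000 2.0000]
Step 1: x=[4.3750 11.5000 16.6250] v=[1.5000 -2.0000 2.5000]
Step 2: x=[5.0156 10.7500 17.2344] v=[2.5625 -3.0000 2.4375]
Step 3: x=[5.7480 10.0938 17.6582] v=[2.9297 -2.6250 1.6953]
Max displacement = 2.6582

Answer: 2.6582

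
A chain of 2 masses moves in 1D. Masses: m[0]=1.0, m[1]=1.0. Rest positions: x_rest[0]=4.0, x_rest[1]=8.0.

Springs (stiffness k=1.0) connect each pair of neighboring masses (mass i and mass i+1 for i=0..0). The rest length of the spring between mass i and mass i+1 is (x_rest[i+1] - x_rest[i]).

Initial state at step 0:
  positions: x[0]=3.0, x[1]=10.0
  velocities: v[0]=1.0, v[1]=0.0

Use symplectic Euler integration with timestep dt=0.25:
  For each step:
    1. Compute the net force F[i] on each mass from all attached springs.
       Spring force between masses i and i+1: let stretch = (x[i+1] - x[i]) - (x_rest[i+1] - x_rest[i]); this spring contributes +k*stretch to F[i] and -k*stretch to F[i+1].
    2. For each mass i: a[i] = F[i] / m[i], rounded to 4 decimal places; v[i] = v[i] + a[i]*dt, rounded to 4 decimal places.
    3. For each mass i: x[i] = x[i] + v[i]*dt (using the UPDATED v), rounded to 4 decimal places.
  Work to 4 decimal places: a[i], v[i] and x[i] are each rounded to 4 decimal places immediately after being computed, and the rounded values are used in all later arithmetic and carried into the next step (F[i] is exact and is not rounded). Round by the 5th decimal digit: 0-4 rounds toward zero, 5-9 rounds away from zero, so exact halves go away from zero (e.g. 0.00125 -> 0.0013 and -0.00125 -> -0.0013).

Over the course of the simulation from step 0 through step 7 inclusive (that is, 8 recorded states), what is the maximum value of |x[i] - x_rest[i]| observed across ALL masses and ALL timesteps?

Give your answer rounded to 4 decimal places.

Answer: 2.9483

Derivation:
Step 0: x=[3.0000 10.0000] v=[1.0000 0.0000]
Step 1: x=[3.4375 9.8125] v=[1.7500 -0.7500]
Step 2: x=[4.0235 9.4766] v=[2.3438 -1.3438]
Step 3: x=[4.7003 9.0498] v=[2.7071 -1.7071]
Step 4: x=[5.3989 8.6012] v=[2.7945 -1.7945]
Step 5: x=[6.0477 8.2024] v=[2.5951 -1.5951]
Step 6: x=[6.5812 7.9190] v=[2.1338 -1.1338]
Step 7: x=[6.9483 7.8019] v=[1.4683 -0.4683]
Max displacement = 2.9483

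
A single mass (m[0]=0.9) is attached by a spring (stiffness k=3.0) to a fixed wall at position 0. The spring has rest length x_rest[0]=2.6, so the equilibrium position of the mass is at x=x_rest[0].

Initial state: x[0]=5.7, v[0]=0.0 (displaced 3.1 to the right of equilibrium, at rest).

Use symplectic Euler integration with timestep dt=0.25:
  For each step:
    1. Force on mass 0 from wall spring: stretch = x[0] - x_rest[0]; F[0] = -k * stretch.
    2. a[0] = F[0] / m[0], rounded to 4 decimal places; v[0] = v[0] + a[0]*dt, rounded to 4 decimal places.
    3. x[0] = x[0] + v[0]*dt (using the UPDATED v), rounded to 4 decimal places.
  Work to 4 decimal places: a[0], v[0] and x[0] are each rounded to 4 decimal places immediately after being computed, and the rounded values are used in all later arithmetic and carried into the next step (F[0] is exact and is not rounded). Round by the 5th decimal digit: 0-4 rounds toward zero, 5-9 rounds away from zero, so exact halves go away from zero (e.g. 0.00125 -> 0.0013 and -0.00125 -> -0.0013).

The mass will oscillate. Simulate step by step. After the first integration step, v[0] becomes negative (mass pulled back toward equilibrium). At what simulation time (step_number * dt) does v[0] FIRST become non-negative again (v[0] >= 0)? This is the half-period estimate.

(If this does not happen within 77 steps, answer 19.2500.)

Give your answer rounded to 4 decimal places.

Answer: 1.7500

Derivation:
Step 0: x=[5.7000] v=[0.0000]
Step 1: x=[5.0542] v=[-2.5833]
Step 2: x=[3.8971] v=[-4.6285]
Step 3: x=[2.4698] v=[-5.7094]
Step 4: x=[1.0696] v=[-5.6009]
Step 5: x=[-0.0118] v=[-4.3256]
Step 6: x=[-0.5491] v=[-2.1491]
Step 7: x=[-0.4303] v=[0.4752]
First v>=0 after going negative at step 7, time=1.7500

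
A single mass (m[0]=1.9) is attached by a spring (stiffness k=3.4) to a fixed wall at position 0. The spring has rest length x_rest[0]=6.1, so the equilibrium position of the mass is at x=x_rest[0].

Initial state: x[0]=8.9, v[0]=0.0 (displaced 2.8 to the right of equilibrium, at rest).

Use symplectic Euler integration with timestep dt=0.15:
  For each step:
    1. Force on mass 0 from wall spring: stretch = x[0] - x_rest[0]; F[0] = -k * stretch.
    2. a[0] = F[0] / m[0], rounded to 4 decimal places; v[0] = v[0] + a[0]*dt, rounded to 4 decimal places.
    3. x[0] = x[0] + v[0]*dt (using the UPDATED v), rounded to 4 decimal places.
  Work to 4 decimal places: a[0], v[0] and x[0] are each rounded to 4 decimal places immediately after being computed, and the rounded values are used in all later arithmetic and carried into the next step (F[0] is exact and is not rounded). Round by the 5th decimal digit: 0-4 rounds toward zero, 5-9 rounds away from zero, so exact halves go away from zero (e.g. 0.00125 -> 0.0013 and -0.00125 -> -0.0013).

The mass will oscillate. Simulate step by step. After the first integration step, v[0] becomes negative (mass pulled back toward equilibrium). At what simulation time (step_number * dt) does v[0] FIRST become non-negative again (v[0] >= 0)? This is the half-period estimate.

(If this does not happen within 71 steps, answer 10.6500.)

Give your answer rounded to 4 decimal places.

Answer: 2.4000

Derivation:
Step 0: x=[8.9000] v=[0.0000]
Step 1: x=[8.7873] v=[-0.7516]
Step 2: x=[8.5664] v=[-1.4729]
Step 3: x=[8.2462] v=[-2.1349]
Step 4: x=[7.8396] v=[-2.7110]
Step 5: x=[7.3629] v=[-3.1780]
Step 6: x=[6.8354] v=[-3.5170]
Step 7: x=[6.2782] v=[-3.7144]
Step 8: x=[5.7139] v=[-3.7622]
Step 9: x=[5.1651] v=[-3.6586]
Step 10: x=[4.6539] v=[-3.4077]
Step 11: x=[4.2010] v=[-3.0195]
Step 12: x=[3.8245] v=[-2.5098]
Step 13: x=[3.5397] v=[-1.8990]
Step 14: x=[3.3579] v=[-1.2118]
Step 15: x=[3.2865] v=[-0.4758]
Step 16: x=[3.3284] v=[0.2794]
First v>=0 after going negative at step 16, time=2.4000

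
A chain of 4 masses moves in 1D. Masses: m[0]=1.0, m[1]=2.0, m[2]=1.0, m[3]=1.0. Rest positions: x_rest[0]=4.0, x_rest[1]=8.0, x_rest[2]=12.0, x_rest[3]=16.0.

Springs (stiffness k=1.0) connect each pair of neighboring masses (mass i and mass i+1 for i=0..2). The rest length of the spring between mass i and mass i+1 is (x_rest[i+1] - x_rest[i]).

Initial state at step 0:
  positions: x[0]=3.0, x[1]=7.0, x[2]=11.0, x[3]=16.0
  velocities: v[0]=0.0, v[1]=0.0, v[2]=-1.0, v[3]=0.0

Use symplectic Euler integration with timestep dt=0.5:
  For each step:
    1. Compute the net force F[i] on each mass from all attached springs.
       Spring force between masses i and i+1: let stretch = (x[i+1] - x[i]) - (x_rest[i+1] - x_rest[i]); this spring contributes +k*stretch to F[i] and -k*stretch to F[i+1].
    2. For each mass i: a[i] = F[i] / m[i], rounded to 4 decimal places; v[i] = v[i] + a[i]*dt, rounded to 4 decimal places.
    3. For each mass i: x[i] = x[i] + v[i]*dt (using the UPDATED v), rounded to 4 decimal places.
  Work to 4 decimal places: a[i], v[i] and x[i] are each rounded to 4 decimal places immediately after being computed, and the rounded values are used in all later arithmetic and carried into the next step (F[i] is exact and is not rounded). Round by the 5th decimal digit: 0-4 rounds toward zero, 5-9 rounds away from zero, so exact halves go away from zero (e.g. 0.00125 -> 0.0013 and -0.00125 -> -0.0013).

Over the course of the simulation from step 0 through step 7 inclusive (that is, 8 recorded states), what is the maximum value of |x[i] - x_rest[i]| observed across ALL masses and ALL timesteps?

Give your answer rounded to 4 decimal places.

Answer: 2.1466

Derivation:
Step 0: x=[3.0000 7.0000 11.0000 16.0000] v=[0.0000 0.0000 -1.0000 0.0000]
Step 1: x=[3.0000 7.0000 10.7500 15.7500] v=[0.0000 0.0000 -0.5000 -0.5000]
Step 2: x=[3.0000 6.9688 10.8125 15.2500] v=[0.0000 -0.0625 0.1250 -1.0000]
Step 3: x=[2.9922 6.9219 11.0235 14.6406] v=[-0.0156 -0.0938 0.4219 -1.2188]
Step 4: x=[2.9668 6.8965 11.1134 14.1269] v=[-0.0508 -0.0508 0.1797 -1.0274]
Step 5: x=[2.9238 6.9070 10.9024 13.8598] v=[-0.0860 0.0210 -0.4220 -0.5342]
Step 6: x=[2.8766 6.9191 10.4319 13.8534] v=[-0.0944 0.0241 -0.9410 -0.0129]
Step 7: x=[2.8400 6.8649 9.9386 13.9916] v=[-0.0732 -0.1084 -0.9867 0.2764]
Max displacement = 2.1466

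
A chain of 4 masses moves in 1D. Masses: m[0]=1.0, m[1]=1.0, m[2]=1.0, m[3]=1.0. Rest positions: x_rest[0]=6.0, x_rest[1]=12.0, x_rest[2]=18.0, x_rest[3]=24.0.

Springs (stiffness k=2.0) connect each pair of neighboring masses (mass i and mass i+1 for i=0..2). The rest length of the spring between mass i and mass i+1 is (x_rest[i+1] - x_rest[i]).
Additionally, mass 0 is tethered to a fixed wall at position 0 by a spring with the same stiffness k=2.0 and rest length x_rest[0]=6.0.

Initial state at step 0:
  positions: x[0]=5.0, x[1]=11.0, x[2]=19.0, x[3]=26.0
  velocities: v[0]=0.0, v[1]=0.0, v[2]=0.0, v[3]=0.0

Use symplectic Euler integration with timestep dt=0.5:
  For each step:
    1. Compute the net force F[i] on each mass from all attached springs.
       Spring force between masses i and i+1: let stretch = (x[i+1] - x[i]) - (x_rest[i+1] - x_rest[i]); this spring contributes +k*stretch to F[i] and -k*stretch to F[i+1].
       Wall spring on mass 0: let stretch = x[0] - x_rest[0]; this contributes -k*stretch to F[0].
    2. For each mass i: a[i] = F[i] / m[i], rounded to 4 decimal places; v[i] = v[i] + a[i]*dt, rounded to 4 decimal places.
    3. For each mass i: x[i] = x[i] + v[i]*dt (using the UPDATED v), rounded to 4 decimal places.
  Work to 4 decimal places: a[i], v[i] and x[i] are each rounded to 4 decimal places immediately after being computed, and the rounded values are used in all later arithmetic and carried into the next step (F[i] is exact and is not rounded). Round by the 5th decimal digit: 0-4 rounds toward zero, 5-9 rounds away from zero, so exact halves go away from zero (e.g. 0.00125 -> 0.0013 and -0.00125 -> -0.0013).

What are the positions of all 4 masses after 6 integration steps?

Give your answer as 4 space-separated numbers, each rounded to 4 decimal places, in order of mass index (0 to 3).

Answer: 5.7657 12.3282 17.7501 24.0313

Derivation:
Step 0: x=[5.0000 11.0000 19.0000 26.0000] v=[0.0000 0.0000 0.0000 0.0000]
Step 1: x=[5.5000 12.0000 18.5000 25.5000] v=[1.0000 2.0000 -1.0000 -1.0000]
Step 2: x=[6.5000 13.0000 18.2500 24.5000] v=[2.0000 2.0000 -0.5000 -2.0000]
Step 3: x=[7.5000 13.3750 18.5000 23.3750] v=[2.0000 0.7500 0.5000 -2.2500]
Step 4: x=[7.6875 13.3750 18.6250 22.8125] v=[0.3750 0.0000 0.2500 -1.1250]
Step 5: x=[6.8750 13.1563 18.2188 23.1563] v=[-1.6250 -0.4375 -0.8125 0.6875]
Step 6: x=[5.7657 12.3282 17.7501 24.0313] v=[-2.2187 -1.6563 -0.9375 1.7500]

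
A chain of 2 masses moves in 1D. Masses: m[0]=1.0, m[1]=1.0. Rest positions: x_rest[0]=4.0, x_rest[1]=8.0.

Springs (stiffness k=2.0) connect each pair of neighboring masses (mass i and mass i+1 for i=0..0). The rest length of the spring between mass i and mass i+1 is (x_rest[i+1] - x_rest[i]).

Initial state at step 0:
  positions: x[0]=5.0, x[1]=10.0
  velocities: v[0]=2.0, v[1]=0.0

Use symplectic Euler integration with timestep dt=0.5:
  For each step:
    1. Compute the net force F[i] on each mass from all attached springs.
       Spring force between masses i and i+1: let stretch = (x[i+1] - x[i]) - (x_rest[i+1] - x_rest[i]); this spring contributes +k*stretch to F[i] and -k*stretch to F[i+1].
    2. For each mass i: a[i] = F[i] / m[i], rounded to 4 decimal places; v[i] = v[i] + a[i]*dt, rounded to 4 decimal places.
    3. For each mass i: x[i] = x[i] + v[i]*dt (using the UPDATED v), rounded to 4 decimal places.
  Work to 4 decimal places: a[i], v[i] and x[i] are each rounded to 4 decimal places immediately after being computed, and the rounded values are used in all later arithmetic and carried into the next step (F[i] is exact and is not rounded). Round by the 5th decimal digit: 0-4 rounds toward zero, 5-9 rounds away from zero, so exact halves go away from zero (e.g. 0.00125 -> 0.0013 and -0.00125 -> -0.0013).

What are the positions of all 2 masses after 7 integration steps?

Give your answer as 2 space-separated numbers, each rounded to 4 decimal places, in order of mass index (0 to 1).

Answer: 9.5000 12.5000

Derivation:
Step 0: x=[5.0000 10.0000] v=[2.0000 0.0000]
Step 1: x=[6.5000 9.5000] v=[3.0000 -1.0000]
Step 2: x=[7.5000 9.5000] v=[2.0000 0.0000]
Step 3: x=[7.5000 10.5000] v=[0.0000 2.0000]
Step 4: x=[7.0000 12.0000] v=[-1.0000 3.0000]
Step 5: x=[7.0000 13.0000] v=[0.0000 2.0000]
Step 6: x=[8.0000 13.0000] v=[2.0000 0.0000]
Step 7: x=[9.5000 12.5000] v=[3.0000 -1.0000]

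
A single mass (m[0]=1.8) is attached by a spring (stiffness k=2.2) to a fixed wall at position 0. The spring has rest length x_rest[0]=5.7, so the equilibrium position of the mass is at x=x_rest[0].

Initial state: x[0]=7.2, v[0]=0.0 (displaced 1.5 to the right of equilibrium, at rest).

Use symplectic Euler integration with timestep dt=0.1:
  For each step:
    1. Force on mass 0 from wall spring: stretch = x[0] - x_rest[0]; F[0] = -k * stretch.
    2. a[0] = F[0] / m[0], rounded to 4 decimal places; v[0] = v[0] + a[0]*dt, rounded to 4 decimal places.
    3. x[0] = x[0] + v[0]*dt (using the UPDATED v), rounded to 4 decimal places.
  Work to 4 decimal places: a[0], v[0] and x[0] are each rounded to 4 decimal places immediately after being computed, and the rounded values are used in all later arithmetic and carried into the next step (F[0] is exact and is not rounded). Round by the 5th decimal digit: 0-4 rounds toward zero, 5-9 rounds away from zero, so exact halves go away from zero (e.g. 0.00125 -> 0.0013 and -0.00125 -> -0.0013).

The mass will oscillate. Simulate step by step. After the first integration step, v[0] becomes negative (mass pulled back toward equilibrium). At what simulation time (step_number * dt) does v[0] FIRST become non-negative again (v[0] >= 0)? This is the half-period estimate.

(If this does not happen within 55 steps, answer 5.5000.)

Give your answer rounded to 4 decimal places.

Step 0: x=[7.2000] v=[0.0000]
Step 1: x=[7.1817] v=[-0.1833]
Step 2: x=[7.1453] v=[-0.3644]
Step 3: x=[7.0912] v=[-0.5411]
Step 4: x=[7.0201] v=[-0.7111]
Step 5: x=[6.9329] v=[-0.8725]
Step 6: x=[6.8306] v=[-1.0232]
Step 7: x=[6.7145] v=[-1.1614]
Step 8: x=[6.5860] v=[-1.2854]
Step 9: x=[6.4466] v=[-1.3937]
Step 10: x=[6.2981] v=[-1.4850]
Step 11: x=[6.1423] v=[-1.5581]
Step 12: x=[5.9811] v=[-1.6122]
Step 13: x=[5.8164] v=[-1.6466]
Step 14: x=[5.6503] v=[-1.6608]
Step 15: x=[5.4848] v=[-1.6547]
Step 16: x=[5.3220] v=[-1.6284]
Step 17: x=[5.1638] v=[-1.5822]
Step 18: x=[5.0121] v=[-1.5167]
Step 19: x=[4.8688] v=[-1.4326]
Step 20: x=[4.7357] v=[-1.3310]
Step 21: x=[4.6144] v=[-1.2131]
Step 22: x=[4.5064] v=[-1.0804]
Step 23: x=[4.4130] v=[-0.9345]
Step 24: x=[4.3353] v=[-0.7772]
Step 25: x=[4.2743] v=[-0.6104]
Step 26: x=[4.2307] v=[-0.4362]
Step 27: x=[4.2050] v=[-0.2566]
Step 28: x=[4.1976] v=[-0.0739]
Step 29: x=[4.2086] v=[0.1097]
First v>=0 after going negative at step 29, time=2.9000

Answer: 2.9000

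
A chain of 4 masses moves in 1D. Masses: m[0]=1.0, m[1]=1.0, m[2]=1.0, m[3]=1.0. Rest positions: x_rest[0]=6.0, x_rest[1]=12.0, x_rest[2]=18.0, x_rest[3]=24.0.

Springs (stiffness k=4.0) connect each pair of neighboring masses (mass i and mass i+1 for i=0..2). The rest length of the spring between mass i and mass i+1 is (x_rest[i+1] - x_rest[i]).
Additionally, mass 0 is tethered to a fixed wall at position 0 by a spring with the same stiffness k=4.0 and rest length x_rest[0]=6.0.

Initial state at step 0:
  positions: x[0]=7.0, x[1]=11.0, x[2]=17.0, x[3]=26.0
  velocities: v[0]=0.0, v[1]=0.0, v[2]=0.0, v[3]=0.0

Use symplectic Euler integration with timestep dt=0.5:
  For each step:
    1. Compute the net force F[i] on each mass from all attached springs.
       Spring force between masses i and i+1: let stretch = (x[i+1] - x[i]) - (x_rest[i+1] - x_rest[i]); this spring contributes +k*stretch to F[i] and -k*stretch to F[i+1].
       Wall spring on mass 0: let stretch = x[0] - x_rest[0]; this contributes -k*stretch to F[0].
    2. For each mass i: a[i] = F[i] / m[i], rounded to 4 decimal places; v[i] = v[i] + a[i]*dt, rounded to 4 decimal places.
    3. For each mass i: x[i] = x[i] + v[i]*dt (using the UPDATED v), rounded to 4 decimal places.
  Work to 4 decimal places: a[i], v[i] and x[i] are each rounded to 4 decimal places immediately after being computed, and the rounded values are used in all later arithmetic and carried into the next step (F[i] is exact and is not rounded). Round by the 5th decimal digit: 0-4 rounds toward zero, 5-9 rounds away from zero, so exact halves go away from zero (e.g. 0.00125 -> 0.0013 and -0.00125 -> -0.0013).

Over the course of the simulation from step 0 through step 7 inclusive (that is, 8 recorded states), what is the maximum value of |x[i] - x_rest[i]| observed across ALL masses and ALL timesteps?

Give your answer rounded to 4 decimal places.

Step 0: x=[7.0000 11.0000 17.0000 26.0000] v=[0.0000 0.0000 0.0000 0.0000]
Step 1: x=[4.0000 13.0000 20.0000 23.0000] v=[-6.0000 4.0000 6.0000 -6.0000]
Step 2: x=[6.0000 13.0000 19.0000 23.0000] v=[4.0000 0.0000 -2.0000 0.0000]
Step 3: x=[9.0000 12.0000 16.0000 25.0000] v=[6.0000 -2.0000 -6.0000 4.0000]
Step 4: x=[6.0000 12.0000 18.0000 24.0000] v=[-6.0000 0.0000 4.0000 -2.0000]
Step 5: x=[3.0000 12.0000 20.0000 23.0000] v=[-6.0000 0.0000 4.0000 -2.0000]
Step 6: x=[6.0000 11.0000 17.0000 25.0000] v=[6.0000 -2.0000 -6.0000 4.0000]
Step 7: x=[8.0000 11.0000 16.0000 25.0000] v=[4.0000 0.0000 -2.0000 0.0000]
Max displacement = 3.0000

Answer: 3.0000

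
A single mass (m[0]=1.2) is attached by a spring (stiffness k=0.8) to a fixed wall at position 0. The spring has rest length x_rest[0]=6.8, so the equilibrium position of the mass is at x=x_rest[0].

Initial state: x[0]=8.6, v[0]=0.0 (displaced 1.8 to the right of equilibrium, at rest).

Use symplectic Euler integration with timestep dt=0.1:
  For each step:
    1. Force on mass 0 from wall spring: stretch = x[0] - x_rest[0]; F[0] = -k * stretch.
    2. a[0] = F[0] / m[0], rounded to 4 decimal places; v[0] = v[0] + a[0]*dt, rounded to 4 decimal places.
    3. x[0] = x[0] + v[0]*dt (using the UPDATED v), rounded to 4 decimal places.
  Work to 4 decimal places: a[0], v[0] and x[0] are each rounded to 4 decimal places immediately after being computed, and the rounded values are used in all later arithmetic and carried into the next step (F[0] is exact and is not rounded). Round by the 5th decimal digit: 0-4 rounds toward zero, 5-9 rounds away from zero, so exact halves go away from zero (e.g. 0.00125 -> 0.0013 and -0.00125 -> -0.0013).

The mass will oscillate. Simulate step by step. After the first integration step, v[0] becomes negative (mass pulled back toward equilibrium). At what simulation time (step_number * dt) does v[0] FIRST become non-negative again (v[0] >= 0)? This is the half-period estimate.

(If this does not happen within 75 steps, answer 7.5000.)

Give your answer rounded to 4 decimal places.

Answer: 3.9000

Derivation:
Step 0: x=[8.6000] v=[0.0000]
Step 1: x=[8.5880] v=[-0.1200]
Step 2: x=[8.5641] v=[-0.2392]
Step 3: x=[8.5284] v=[-0.3568]
Step 4: x=[8.4812] v=[-0.4720]
Step 5: x=[8.4228] v=[-0.5841]
Step 6: x=[8.3536] v=[-0.6923]
Step 7: x=[8.2740] v=[-0.7959]
Step 8: x=[8.1846] v=[-0.8942]
Step 9: x=[8.0860] v=[-0.9865]
Step 10: x=[7.9788] v=[-1.0722]
Step 11: x=[7.8637] v=[-1.1508]
Step 12: x=[7.7415] v=[-1.2217]
Step 13: x=[7.6131] v=[-1.2845]
Step 14: x=[7.4792] v=[-1.3387]
Step 15: x=[7.3408] v=[-1.3840]
Step 16: x=[7.1988] v=[-1.4201]
Step 17: x=[7.0541] v=[-1.4467]
Step 18: x=[6.9077] v=[-1.4636]
Step 19: x=[6.7606] v=[-1.4708]
Step 20: x=[6.6138] v=[-1.4682]
Step 21: x=[6.4682] v=[-1.4558]
Step 22: x=[6.3248] v=[-1.4337]
Step 23: x=[6.1846] v=[-1.4020]
Step 24: x=[6.0485] v=[-1.3610]
Step 25: x=[5.9174] v=[-1.3109]
Step 26: x=[5.7922] v=[-1.2521]
Step 27: x=[5.6737] v=[-1.1849]
Step 28: x=[5.5627] v=[-1.1098]
Step 29: x=[5.4600] v=[-1.0273]
Step 30: x=[5.3662] v=[-0.9380]
Step 31: x=[5.2820] v=[-0.8424]
Step 32: x=[5.2079] v=[-0.7412]
Step 33: x=[5.1444] v=[-0.6351]
Step 34: x=[5.0919] v=[-0.5247]
Step 35: x=[5.0508] v=[-0.4108]
Step 36: x=[5.0214] v=[-0.2942]
Step 37: x=[5.0038] v=[-0.1756]
Step 38: x=[4.9982] v=[-0.0559]
Step 39: x=[5.0046] v=[0.0642]
First v>=0 after going negative at step 39, time=3.9000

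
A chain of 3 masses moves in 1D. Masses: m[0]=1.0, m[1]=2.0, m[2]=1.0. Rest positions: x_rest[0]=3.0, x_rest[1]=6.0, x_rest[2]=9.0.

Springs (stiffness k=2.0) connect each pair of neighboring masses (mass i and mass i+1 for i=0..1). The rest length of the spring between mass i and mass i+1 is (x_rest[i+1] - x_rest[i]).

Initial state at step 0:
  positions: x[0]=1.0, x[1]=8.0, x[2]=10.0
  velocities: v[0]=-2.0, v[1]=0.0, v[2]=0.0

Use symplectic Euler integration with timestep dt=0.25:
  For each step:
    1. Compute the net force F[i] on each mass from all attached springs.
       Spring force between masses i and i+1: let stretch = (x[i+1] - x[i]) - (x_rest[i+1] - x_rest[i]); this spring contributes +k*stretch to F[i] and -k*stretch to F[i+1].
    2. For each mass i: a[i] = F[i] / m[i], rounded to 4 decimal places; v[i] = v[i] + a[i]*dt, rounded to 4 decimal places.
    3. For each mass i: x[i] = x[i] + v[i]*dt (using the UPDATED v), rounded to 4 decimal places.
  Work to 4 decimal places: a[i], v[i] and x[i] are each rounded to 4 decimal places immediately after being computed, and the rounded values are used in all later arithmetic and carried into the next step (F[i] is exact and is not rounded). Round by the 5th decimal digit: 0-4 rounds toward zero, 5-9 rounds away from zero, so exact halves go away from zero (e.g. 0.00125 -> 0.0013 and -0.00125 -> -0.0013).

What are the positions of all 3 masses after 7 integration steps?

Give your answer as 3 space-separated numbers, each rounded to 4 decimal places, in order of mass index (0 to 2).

Answer: 4.9213 4.7467 9.0858

Derivation:
Step 0: x=[1.0000 8.0000 10.0000] v=[-2.0000 0.0000 0.0000]
Step 1: x=[1.0000 7.6875 10.1250] v=[0.0000 -1.2500 0.5000]
Step 2: x=[1.4610 7.1094 10.3203] v=[1.8438 -2.3125 0.7813]
Step 3: x=[2.2530 6.3789 10.4893] v=[3.1680 -2.9219 0.6759]
Step 4: x=[3.1858 5.6475 10.5195] v=[3.7310 -2.9258 0.1207]
Step 5: x=[4.0513 5.0667 10.3157] v=[3.4619 -2.3232 -0.8153]
Step 6: x=[4.6687 4.7505 9.8308] v=[2.4696 -1.2648 -1.9398]
Step 7: x=[4.9213 4.7467 9.0858] v=[1.0105 -0.0152 -2.9800]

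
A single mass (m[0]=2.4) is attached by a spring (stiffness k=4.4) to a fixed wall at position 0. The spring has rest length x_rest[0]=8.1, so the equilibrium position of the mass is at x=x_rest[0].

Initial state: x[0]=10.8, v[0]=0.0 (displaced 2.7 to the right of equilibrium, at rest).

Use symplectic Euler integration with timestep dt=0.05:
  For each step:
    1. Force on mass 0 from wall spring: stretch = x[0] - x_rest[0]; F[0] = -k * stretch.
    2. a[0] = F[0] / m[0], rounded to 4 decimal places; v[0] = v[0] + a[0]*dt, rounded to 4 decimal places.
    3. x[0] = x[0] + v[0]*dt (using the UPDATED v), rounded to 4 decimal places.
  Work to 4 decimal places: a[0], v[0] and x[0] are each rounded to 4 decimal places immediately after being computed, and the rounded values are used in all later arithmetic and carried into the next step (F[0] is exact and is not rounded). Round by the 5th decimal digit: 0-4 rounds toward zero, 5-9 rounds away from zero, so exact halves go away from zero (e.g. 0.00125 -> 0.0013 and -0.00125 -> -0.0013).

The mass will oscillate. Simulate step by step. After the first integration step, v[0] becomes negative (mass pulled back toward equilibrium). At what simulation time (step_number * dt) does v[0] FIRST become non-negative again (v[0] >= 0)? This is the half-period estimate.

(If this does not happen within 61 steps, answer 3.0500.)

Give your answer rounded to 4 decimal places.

Answer: 2.3500

Derivation:
Step 0: x=[10.8000] v=[0.0000]
Step 1: x=[10.7876] v=[-0.2475]
Step 2: x=[10.7629] v=[-0.4939]
Step 3: x=[10.7260] v=[-0.7380]
Step 4: x=[10.6771] v=[-0.9787]
Step 5: x=[10.6164] v=[-1.2149]
Step 6: x=[10.5441] v=[-1.4456]
Step 7: x=[10.4606] v=[-1.6696]
Step 8: x=[10.3663] v=[-1.8860]
Step 9: x=[10.2616] v=[-2.0937]
Step 10: x=[10.1470] v=[-2.2918]
Step 11: x=[10.0230] v=[-2.4794]
Step 12: x=[9.8902] v=[-2.6557]
Step 13: x=[9.7492] v=[-2.8198]
Step 14: x=[9.6007] v=[-2.9710]
Step 15: x=[9.4453] v=[-3.1086]
Step 16: x=[9.2837] v=[-3.2319]
Step 17: x=[9.1167] v=[-3.3404]
Step 18: x=[8.9450] v=[-3.4336]
Step 19: x=[8.7694] v=[-3.5111]
Step 20: x=[8.5908] v=[-3.5725]
Step 21: x=[8.4099] v=[-3.6175]
Step 22: x=[8.2276] v=[-3.6459]
Step 23: x=[8.0447] v=[-3.6576]
Step 24: x=[7.8621] v=[-3.6525]
Step 25: x=[7.6806] v=[-3.6307]
Step 26: x=[7.5010] v=[-3.5923]
Step 27: x=[7.3241] v=[-3.5374]
Step 28: x=[7.1508] v=[-3.4663]
Step 29: x=[6.9818] v=[-3.3793]
Step 30: x=[6.8180] v=[-3.2768]
Step 31: x=[6.6600] v=[-3.1593]
Step 32: x=[6.5086] v=[-3.0273]
Step 33: x=[6.3645] v=[-2.8814]
Step 34: x=[6.2284] v=[-2.7223]
Step 35: x=[6.1009] v=[-2.5507]
Step 36: x=[5.9825] v=[-2.3675]
Step 37: x=[5.8738] v=[-2.1734]
Step 38: x=[5.7753] v=[-1.9693]
Step 39: x=[5.6875] v=[-1.7562]
Step 40: x=[5.6107] v=[-1.5351]
Step 41: x=[5.5454] v=[-1.3069]
Step 42: x=[5.4918] v=[-1.0727]
Step 43: x=[5.4501] v=[-0.8336]
Step 44: x=[5.4206] v=[-0.5907]
Step 45: x=[5.4033] v=[-0.3451]
Step 46: x=[5.3984] v=[-0.0979]
Step 47: x=[5.4059] v=[0.1497]
First v>=0 after going negative at step 47, time=2.3500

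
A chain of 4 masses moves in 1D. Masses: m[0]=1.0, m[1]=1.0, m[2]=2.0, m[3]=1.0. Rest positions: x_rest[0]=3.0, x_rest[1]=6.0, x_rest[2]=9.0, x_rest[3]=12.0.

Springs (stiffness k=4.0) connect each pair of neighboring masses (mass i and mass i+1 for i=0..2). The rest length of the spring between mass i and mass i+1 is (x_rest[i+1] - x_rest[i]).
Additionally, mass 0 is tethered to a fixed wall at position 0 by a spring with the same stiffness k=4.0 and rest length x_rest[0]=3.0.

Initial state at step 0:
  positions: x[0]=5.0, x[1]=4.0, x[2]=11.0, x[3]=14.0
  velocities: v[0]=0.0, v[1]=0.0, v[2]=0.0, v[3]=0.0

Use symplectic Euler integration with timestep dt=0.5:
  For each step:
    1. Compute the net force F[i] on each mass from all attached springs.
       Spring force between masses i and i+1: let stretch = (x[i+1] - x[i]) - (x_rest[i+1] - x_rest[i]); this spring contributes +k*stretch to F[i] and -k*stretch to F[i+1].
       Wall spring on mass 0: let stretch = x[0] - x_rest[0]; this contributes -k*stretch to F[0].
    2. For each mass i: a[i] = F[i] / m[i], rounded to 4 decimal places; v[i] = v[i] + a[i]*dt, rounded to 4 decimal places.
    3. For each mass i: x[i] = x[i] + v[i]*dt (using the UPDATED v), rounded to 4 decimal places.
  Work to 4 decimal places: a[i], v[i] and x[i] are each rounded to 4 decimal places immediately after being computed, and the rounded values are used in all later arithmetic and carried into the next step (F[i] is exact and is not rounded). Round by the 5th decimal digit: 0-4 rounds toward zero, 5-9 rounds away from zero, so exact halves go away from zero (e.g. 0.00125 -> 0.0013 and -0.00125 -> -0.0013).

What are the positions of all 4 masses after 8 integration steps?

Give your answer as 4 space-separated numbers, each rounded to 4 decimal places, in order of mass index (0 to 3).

Step 0: x=[5.0000 4.0000 11.0000 14.0000] v=[0.0000 0.0000 0.0000 0.0000]
Step 1: x=[-1.0000 12.0000 9.0000 14.0000] v=[-12.0000 16.0000 -4.0000 0.0000]
Step 2: x=[7.0000 4.0000 11.0000 12.0000] v=[16.0000 -16.0000 4.0000 -4.0000]
Step 3: x=[5.0000 6.0000 10.0000 12.0000] v=[-4.0000 4.0000 -2.0000 0.0000]
Step 4: x=[-1.0000 11.0000 8.0000 13.0000] v=[-12.0000 10.0000 -4.0000 2.0000]
Step 5: x=[6.0000 1.0000 10.0000 12.0000] v=[14.0000 -20.0000 4.0000 -2.0000]
Step 6: x=[2.0000 5.0000 8.5000 12.0000] v=[-8.0000 8.0000 -3.0000 0.0000]
Step 7: x=[-1.0000 9.5000 7.0000 11.5000] v=[-6.0000 9.0000 -3.0000 -1.0000]
Step 8: x=[7.5000 1.0000 9.0000 9.5000] v=[17.0000 -17.0000 4.0000 -4.0000]

Answer: 7.5000 1.0000 9.0000 9.5000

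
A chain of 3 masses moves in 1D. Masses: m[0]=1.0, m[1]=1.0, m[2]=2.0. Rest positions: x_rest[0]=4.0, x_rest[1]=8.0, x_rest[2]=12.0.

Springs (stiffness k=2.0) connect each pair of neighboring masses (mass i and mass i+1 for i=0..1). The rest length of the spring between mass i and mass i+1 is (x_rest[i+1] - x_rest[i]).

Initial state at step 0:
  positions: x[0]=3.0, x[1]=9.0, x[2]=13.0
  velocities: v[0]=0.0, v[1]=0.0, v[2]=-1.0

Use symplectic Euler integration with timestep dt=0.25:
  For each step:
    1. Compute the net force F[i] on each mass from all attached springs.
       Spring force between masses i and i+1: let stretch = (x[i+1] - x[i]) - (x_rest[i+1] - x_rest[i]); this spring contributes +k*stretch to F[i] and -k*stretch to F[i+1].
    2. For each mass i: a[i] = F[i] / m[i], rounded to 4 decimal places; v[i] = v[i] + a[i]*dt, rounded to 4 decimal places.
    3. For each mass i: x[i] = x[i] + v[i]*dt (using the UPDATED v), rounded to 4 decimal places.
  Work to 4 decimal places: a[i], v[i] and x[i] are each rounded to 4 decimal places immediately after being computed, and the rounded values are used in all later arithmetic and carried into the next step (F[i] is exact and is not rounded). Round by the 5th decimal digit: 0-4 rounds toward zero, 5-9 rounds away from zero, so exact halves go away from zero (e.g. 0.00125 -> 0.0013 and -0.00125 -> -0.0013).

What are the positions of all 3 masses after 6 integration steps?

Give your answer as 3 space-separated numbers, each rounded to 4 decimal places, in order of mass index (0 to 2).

Answer: 5.0800 7.3477 11.2862

Derivation:
Step 0: x=[3.0000 9.0000 13.0000] v=[0.0000 0.0000 -1.0000]
Step 1: x=[3.2500 8.7500 12.7500] v=[1.0000 -1.0000 -1.0000]
Step 2: x=[3.6875 8.3125 12.5000] v=[1.7500 -1.7500 -1.0000]
Step 3: x=[4.2031 7.8203 12.2383] v=[2.0625 -1.9688 -1.0469]
Step 4: x=[4.6709 7.4282 11.9505] v=[1.8711 -1.5684 -1.1514]
Step 5: x=[4.9834 7.2567 11.6300] v=[1.2498 -0.6859 -1.2820]
Step 6: x=[5.0800 7.3477 11.2862] v=[0.3865 0.3641 -1.3753]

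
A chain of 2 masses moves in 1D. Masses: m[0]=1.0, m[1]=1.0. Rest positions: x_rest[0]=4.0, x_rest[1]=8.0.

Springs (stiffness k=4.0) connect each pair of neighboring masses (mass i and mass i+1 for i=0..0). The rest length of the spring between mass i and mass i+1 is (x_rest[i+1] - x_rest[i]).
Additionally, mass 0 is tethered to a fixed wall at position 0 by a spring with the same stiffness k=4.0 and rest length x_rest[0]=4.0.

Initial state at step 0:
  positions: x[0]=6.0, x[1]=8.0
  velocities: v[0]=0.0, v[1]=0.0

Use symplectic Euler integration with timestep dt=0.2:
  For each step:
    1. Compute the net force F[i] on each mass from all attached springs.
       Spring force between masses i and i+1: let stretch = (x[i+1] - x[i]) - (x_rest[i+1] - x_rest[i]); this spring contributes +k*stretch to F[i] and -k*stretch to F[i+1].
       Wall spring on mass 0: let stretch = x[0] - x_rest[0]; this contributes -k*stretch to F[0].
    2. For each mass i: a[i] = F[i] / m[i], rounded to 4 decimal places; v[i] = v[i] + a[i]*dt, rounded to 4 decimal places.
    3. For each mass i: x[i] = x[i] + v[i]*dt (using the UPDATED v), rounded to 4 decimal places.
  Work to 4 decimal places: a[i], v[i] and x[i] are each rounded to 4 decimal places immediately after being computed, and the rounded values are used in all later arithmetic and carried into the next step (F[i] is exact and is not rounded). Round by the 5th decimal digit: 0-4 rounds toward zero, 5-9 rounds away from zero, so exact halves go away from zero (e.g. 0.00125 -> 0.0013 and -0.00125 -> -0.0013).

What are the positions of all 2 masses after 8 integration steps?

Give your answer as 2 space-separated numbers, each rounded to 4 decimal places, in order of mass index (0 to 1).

Answer: 4.9038 6.8053

Derivation:
Step 0: x=[6.0000 8.0000] v=[0.0000 0.0000]
Step 1: x=[5.3600 8.3200] v=[-3.2000 1.6000]
Step 2: x=[4.3360 8.8064] v=[-5.1200 2.4320]
Step 3: x=[3.3335 9.2175] v=[-5.0125 2.0557]
Step 4: x=[2.7391 9.3272] v=[-2.9721 0.5485]
Step 5: x=[2.7605 9.0228] v=[0.1071 -1.5220]
Step 6: x=[3.3422 8.3564] v=[2.9085 -3.3318]
Step 7: x=[4.1914 7.5278] v=[4.2461 -4.1432]
Step 8: x=[4.9038 6.8053] v=[3.5621 -3.6123]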